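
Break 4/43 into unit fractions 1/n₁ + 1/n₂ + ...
1/11 + 1/473

Greedy algorithm:
4/43: ceiling(43/4) = 11, use 1/11
1/473: ceiling(473/1) = 473, use 1/473
Result: 4/43 = 1/11 + 1/473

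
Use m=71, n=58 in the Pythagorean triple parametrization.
(1677, 8236, 8405)

Euclid's formula: a = m² - n², b = 2mn, c = m² + n²
m = 71, n = 58
a = 71² - 58² = 5041 - 3364 = 1677
b = 2 × 71 × 58 = 8236
c = 71² + 58² = 5041 + 3364 = 8405
Verification: 1677² + 8236² = 2812329 + 67831696 = 70644025 = 8405² ✓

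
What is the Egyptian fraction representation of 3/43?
1/15 + 1/323 + 1/208335

Greedy algorithm:
3/43: ceiling(43/3) = 15, use 1/15
2/645: ceiling(645/2) = 323, use 1/323
1/208335: ceiling(208335/1) = 208335, use 1/208335
Result: 3/43 = 1/15 + 1/323 + 1/208335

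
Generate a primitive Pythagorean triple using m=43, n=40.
(249, 3440, 3449)

Euclid's formula: a = m² - n², b = 2mn, c = m² + n²
m = 43, n = 40
a = 43² - 40² = 1849 - 1600 = 249
b = 2 × 43 × 40 = 3440
c = 43² + 40² = 1849 + 1600 = 3449
Verification: 249² + 3440² = 62001 + 11833600 = 11895601 = 3449² ✓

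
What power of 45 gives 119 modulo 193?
111

Baby-step giant-step with step n = ⌈√193⌉ = 14.
Baby steps 45^j mod 193 (j:value) for j=0..13: 0:1, 1:45, 2:95, 3:29, 4:147, 5:53, 6:69, 7:17, 8:186, 9:71, 10:107, 11:183, 12:129, 13:15.
Giant-step multiplier: 45^(-14) ≡ 45^(192-14) = 45^178 ≡ 191 (mod 193).
Giant steps γ_i = 119·191^i mod 193: γ_0=119, γ_1=148, γ_2=90, γ_3=13, γ_4=167, γ_5=52, γ_6=89, γ_7=15 (in table at j=13).
x = i·n + j = 7·14 + 13 = 111.
Check: 45^111 ≡ 119 (mod 193).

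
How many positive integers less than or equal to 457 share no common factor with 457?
456

457 = 457
φ(n) = n × ∏(1 - 1/p) for each prime p dividing n
φ(457) = 457 × (1 - 1/457) = 456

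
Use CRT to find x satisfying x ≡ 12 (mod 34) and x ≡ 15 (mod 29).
624

Using Chinese Remainder Theorem:
M = 34 × 29 = 986
M1 = 29, M2 = 34
y1 = 29^(-1) mod 34 = 27
y2 = 34^(-1) mod 29 = 6
x = (12×29×27 + 15×34×6) mod 986 = 624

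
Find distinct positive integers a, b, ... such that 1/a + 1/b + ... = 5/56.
1/12 + 1/168

Greedy algorithm:
5/56: ceiling(56/5) = 12, use 1/12
1/168: ceiling(168/1) = 168, use 1/168
Result: 5/56 = 1/12 + 1/168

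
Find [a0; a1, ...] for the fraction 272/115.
[2; 2, 1, 2, 1, 4, 2]

Euclidean algorithm steps:
272 = 2 × 115 + 42
115 = 2 × 42 + 31
42 = 1 × 31 + 11
31 = 2 × 11 + 9
11 = 1 × 9 + 2
9 = 4 × 2 + 1
2 = 2 × 1 + 0
Continued fraction: [2; 2, 1, 2, 1, 4, 2]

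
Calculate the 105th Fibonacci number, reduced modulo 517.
269

Matrix identity: Q^n = [[F_(n+1), F_n], [F_n, F_(n-1)]] with Q = [[1,1],[1,0]].
n = 105 = 1101001₂. Square-and-multiply, entries mod 517:
Q^1 = [[1,1],[1,0]]
Q^3 = (Q^1)²·Q = [[3,2],[2,1]]
Q^6 = (Q^3)² = [[13,8],[8,5]]
Q^13 = (Q^6)²·Q = [[377,233],[233,144]]
Q^26 = (Q^13)² = [[475,415],[415,60]]
Q^52 = (Q^26)² = [[277,232],[232,45]]
Q^105 = (Q^52)²·Q = [[8,269],[269,256]]
F_105 mod 517 = Q^105[0][1] = 269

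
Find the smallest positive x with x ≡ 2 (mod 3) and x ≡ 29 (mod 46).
29

Using Chinese Remainder Theorem:
M = 3 × 46 = 138
M1 = 46, M2 = 3
y1 = 46^(-1) mod 3 = 1
y2 = 3^(-1) mod 46 = 31
x = (2×46×1 + 29×3×31) mod 138 = 29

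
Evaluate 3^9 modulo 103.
10

Repeated squaring. Binary of 9 = 1001.
3^1 ≡ 3 (mod 103); 3^2 ≡ 9 (mod 103); 3^4 ≡ 81 (mod 103); 3^8 ≡ 72 (mod 103)
3^9 = 3^1 × 3^8 ≡ 10 (mod 103)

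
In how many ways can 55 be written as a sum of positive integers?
451276

p(n) counts ways to write n as a sum of positive integers (order ignored).
Euler's pentagonal recurrence: p(k) = p(k-1) + p(k-2) - p(k-5) - p(k-7) + p(k-12) + p(k-15) - ... (offsets j(3j∓1)/2, signs ++--, p(0)=1, p(<0)=0).
DP table for k = 0..54: p(0)=1, p(1)=1, p(2)=2, p(3)=3, p(4)=5, p(5)=7, p(6)=11, p(7)=15, p(8)=22, p(9)=30, p(10)=42, p(11)=56, p(12)=77, p(13)=101, p(14)=135, p(15)=176, p(16)=231, p(17)=297, p(18)=385, p(19)=490, p(20)=627, p(21)=792, p(22)=1002, p(23)=1255, p(24)=1575, p(25)=1958, p(26)=2436, p(27)=3010, p(28)=3718, p(29)=4565, p(30)=5604, p(31)=6842, p(32)=8349, p(33)=10143, p(34)=12310, p(35)=14883, p(36)=17977, p(37)=21637, p(38)=26015, p(39)=31185, p(40)=37338, p(41)=44583, p(42)=53174, p(43)=63261, p(44)=75175, p(45)=89134, p(46)=105558, p(47)=124754, p(48)=147273, p(49)=173525, p(50)=204226, p(51)=239943, p(52)=281589, p(53)=329931, p(54)=386155.
Final step: p(55) = p(54) + p(53) - p(50) - p(48) + p(43) + p(40) - p(33) - p(29) + p(20) + p(15) - p(4)
= 386155 + 329931 - 204226 - 147273 + 63261 + 37338 - 10143 - 4565 + 627 + 176 - 5
= 451276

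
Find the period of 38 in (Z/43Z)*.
21

43 is prime, so ord(38) divides φ(43) = 42.
Divisors of 42: 1, 2, 3, 6, 7, 14, 21, 42.
Repeated squaring: 38^1 ≡ 38, 38^2 ≡ 25, 38^4 ≡ 23, 38^8 ≡ 13, 38^16 ≡ 40, 38^32 ≡ 9 (mod 43).
Test 38^d mod 43 for each divisor d in increasing order:
38^1 ≡ 38
38^2 ≡ 25
38^3 = 38^2·38^1 ≡ 4
38^6 = 38^4·38^2 ≡ 16
38^7 = 38^4·38^2·38^1 ≡ 6
38^14 = 38^8·38^4·38^2 ≡ 36
38^21 = 38^16·38^4·38^1 ≡ 1  ← first divisor giving 1
The order is 21.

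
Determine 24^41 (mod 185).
39

Repeated squaring. Binary of 41 = 101001.
24^1 ≡ 24 (mod 185); 24^2 ≡ 21 (mod 185); 24^4 ≡ 71 (mod 185); 24^8 ≡ 46 (mod 185); 24^16 ≡ 81 (mod 185); 24^32 ≡ 86 (mod 185)
24^41 = 24^1 × 24^8 × 24^32 ≡ 39 (mod 185)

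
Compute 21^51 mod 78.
57

Repeated squaring. Binary of 51 = 110011.
21^1 ≡ 21 (mod 78); 21^2 ≡ 51 (mod 78); 21^4 ≡ 27 (mod 78); 21^8 ≡ 27 (mod 78); 21^16 ≡ 27 (mod 78); 21^32 ≡ 27 (mod 78)
21^51 = 21^1 × 21^2 × 21^16 × 21^32 ≡ 57 (mod 78)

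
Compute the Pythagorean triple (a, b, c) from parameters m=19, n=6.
(325, 228, 397)

Euclid's formula: a = m² - n², b = 2mn, c = m² + n²
m = 19, n = 6
a = 19² - 6² = 361 - 36 = 325
b = 2 × 19 × 6 = 228
c = 19² + 6² = 361 + 36 = 397
Verification: 325² + 228² = 105625 + 51984 = 157609 = 397² ✓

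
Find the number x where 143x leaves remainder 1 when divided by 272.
175

gcd(143, 272) = 1, so the inverse exists.
Extended Euclidean algorithm on (272, 143):
272 = 1 × 143 + 129  ⟹  129 = (1)·272 + (-1)·143
143 = 1 × 129 + 14  ⟹  14 = (-1)·272 + (2)·143
129 = 9 × 14 + 3  ⟹  3 = (10)·272 + (-19)·143
14 = 4 × 3 + 2  ⟹  2 = (-41)·272 + (78)·143
3 = 1 × 2 + 1  ⟹  1 = (51)·272 + (-97)·143
So (-97)·143 ≡ 1 (mod 272), i.e. 143^(-1) ≡ -97 ≡ 175 (mod 272).
Check: 143 × 175 = 25025 ≡ 1 (mod 272)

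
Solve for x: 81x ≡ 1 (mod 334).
33

gcd(81, 334) = 1, so the inverse exists.
Extended Euclidean algorithm on (334, 81):
334 = 4 × 81 + 10  ⟹  10 = (1)·334 + (-4)·81
81 = 8 × 10 + 1  ⟹  1 = (-8)·334 + (33)·81
So (33)·81 ≡ 1 (mod 334), i.e. 81^(-1) ≡ 33 (mod 334).
Check: 81 × 33 = 2673 ≡ 1 (mod 334)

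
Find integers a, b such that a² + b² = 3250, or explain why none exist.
1² + 57² (a=1, b=57)

Factorization: 3250 = 2 × 5^3 × 13
By Fermat: n is sum of two squares iff every prime p ≡ 3 (mod 4) appears to even power.
All primes ≡ 3 (mod 4) appear to even power.
Search a = 0, 1, 2, … for 3250 - a² a perfect square: first hit at a = 1: 3250 - 1 = 3249 = 57².
3250 = 1² + 57² = 1 + 3249 ✓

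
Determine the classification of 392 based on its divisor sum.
abundant

Proper divisors of 392: sum = 1 + 2 + 4 + 7 + 8 + 14 + 28 + 49 + 56 + 98 + 196 = 463
Since 463 > 392, 392 is abundant.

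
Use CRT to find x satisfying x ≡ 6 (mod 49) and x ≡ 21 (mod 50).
1721

Using Chinese Remainder Theorem:
M = 49 × 50 = 2450
M1 = 50, M2 = 49
y1 = 50^(-1) mod 49 = 1
y2 = 49^(-1) mod 50 = 49
x = (6×50×1 + 21×49×49) mod 2450 = 1721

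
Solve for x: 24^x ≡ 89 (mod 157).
112

Baby-step giant-step with step n = ⌈√157⌉ = 13.
Baby steps 24^j mod 157 (j:value) for j=0..12: 0:1, 1:24, 2:105, 3:8, 4:35, 5:55, 6:64, 7:123, 8:126, 9:41, 10:42, 11:66, 12:14.
Giant-step multiplier: 24^(-13) ≡ 24^(156-13) = 24^143 ≡ 50 (mod 157).
Giant steps γ_i = 89·50^i mod 157: γ_0=89, γ_1=54, γ_2=31, γ_3=137, γ_4=99, γ_5=83, γ_6=68, γ_7=103, γ_8=126 (in table at j=8).
x = i·n + j = 8·13 + 8 = 112.
Check: 24^112 ≡ 89 (mod 157).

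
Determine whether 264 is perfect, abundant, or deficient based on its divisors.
abundant

Proper divisors of 264: sum = 1 + 2 + 3 + 4 + 6 + 8 + 11 + 12 + 22 + 24 + 33 + 44 + 66 + 88 + 132 = 456
Since 456 > 264, 264 is abundant.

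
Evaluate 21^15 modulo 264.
21

Repeated squaring. Binary of 15 = 1111.
21^1 ≡ 21 (mod 264); 21^2 ≡ 177 (mod 264); 21^4 ≡ 177 (mod 264); 21^8 ≡ 177 (mod 264)
21^15 = 21^1 × 21^2 × 21^4 × 21^8 ≡ 21 (mod 264)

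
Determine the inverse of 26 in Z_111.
47

gcd(26, 111) = 1, so the inverse exists.
Extended Euclidean algorithm on (111, 26):
111 = 4 × 26 + 7  ⟹  7 = (1)·111 + (-4)·26
26 = 3 × 7 + 5  ⟹  5 = (-3)·111 + (13)·26
7 = 1 × 5 + 2  ⟹  2 = (4)·111 + (-17)·26
5 = 2 × 2 + 1  ⟹  1 = (-11)·111 + (47)·26
So (47)·26 ≡ 1 (mod 111), i.e. 26^(-1) ≡ 47 (mod 111).
Check: 26 × 47 = 1222 ≡ 1 (mod 111)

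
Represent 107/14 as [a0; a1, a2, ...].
[7; 1, 1, 1, 4]

Euclidean algorithm steps:
107 = 7 × 14 + 9
14 = 1 × 9 + 5
9 = 1 × 5 + 4
5 = 1 × 4 + 1
4 = 4 × 1 + 0
Continued fraction: [7; 1, 1, 1, 4]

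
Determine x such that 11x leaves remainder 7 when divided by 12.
x ≡ 5 (mod 12)

gcd(11, 12) = 1, which divides 7, so solutions exist.
Find 11^(-1) mod 12 by the extended Euclidean algorithm:
12 = 1 × 11 + 1  ⟹  1 = (1)·12 + (-1)·11
So (-1)·11 ≡ 1 (mod 12), i.e. 11^(-1) ≡ -1 ≡ 11 (mod 12).
x ≡ 11 × 7 = 77 ≡ 5 (mod 12).
Check: 11 × 5 = 55 ≡ 7 (mod 12).
Unique solution: x ≡ 5 (mod 12)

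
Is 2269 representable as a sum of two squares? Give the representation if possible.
30² + 37² (a=30, b=37)

Factorization: 2269 = 2269
By Fermat: n is sum of two squares iff every prime p ≡ 3 (mod 4) appears to even power.
All primes ≡ 3 (mod 4) appear to even power.
Search a = 0, 1, 2, … for 2269 - a² a perfect square: first hit at a = 30: 2269 - 900 = 1369 = 37².
2269 = 30² + 37² = 900 + 1369 ✓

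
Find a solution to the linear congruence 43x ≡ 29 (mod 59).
x ≡ 24 (mod 59)

gcd(43, 59) = 1, which divides 29, so solutions exist.
Find 43^(-1) mod 59 by the extended Euclidean algorithm:
59 = 1 × 43 + 16  ⟹  16 = (1)·59 + (-1)·43
43 = 2 × 16 + 11  ⟹  11 = (-2)·59 + (3)·43
16 = 1 × 11 + 5  ⟹  5 = (3)·59 + (-4)·43
11 = 2 × 5 + 1  ⟹  1 = (-8)·59 + (11)·43
So (11)·43 ≡ 1 (mod 59), i.e. 43^(-1) ≡ 11 (mod 59).
x ≡ 11 × 29 = 319 ≡ 24 (mod 59).
Check: 43 × 24 = 1032 ≡ 29 (mod 59).
Unique solution: x ≡ 24 (mod 59)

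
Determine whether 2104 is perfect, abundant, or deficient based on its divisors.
deficient

Proper divisors of 2104: sum = 1 + 2 + 4 + 8 + 263 + 526 + 1052 = 1856
Since 1856 < 2104, 2104 is deficient.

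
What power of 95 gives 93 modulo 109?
102

Baby-step giant-step with step n = ⌈√109⌉ = 11.
Baby steps 95^j mod 109 (j:value) for j=0..10: 0:1, 1:95, 2:87, 3:90, 4:48, 5:91, 6:34, 7:69, 8:15, 9:8, 10:106.
Giant-step multiplier: 95^(-11) ≡ 95^(108-11) = 95^97 ≡ 13 (mod 109).
Giant steps γ_i = 93·13^i mod 109: γ_0=93, γ_1=10, γ_2=21, γ_3=55, γ_4=61, γ_5=30, γ_6=63, γ_7=56, γ_8=74, γ_9=90 (in table at j=3).
x = i·n + j = 9·11 + 3 = 102.
Check: 95^102 ≡ 93 (mod 109).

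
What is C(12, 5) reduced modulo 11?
0

Using Lucas' theorem:
Write n=12 and k=5 in base 11:
n in base 11: [1, 1]
k in base 11: [0, 5]
C(12,5) mod 11 = ∏ C(n_i, k_i) mod 11
Digit binomials (mod 11): C(1,0) = 1; C(1,5) = 0 (k_i > n_i)
Product: 1 × 0 = 0 ≡ 0 (mod 11)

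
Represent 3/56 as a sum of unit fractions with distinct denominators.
1/19 + 1/1064

Greedy algorithm:
3/56: ceiling(56/3) = 19, use 1/19
1/1064: ceiling(1064/1) = 1064, use 1/1064
Result: 3/56 = 1/19 + 1/1064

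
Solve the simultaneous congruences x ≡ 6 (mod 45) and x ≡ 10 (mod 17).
231

Using Chinese Remainder Theorem:
M = 45 × 17 = 765
M1 = 17, M2 = 45
y1 = 17^(-1) mod 45 = 8
y2 = 45^(-1) mod 17 = 14
x = (6×17×8 + 10×45×14) mod 765 = 231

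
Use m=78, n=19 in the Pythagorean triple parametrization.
(5723, 2964, 6445)

Euclid's formula: a = m² - n², b = 2mn, c = m² + n²
m = 78, n = 19
a = 78² - 19² = 6084 - 361 = 5723
b = 2 × 78 × 19 = 2964
c = 78² + 19² = 6084 + 361 = 6445
Verification: 5723² + 2964² = 32752729 + 8785296 = 41538025 = 6445² ✓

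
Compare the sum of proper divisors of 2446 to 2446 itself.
deficient

Proper divisors of 2446: sum = 1 + 2 + 1223 = 1226
Since 1226 < 2446, 2446 is deficient.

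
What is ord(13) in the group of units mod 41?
40

41 is prime, so ord(13) divides φ(41) = 40.
Divisors of 40: 1, 2, 4, 5, 8, 10, 20, 40.
Repeated squaring: 13^1 ≡ 13, 13^2 ≡ 5, 13^4 ≡ 25, 13^8 ≡ 10, 13^16 ≡ 18, 13^32 ≡ 37 (mod 41).
Test 13^d mod 41 for each divisor d in increasing order:
13^1 ≡ 13
13^2 ≡ 5
13^4 ≡ 25
13^5 = 13^4·13^1 ≡ 38
13^8 ≡ 10
13^10 = 13^8·13^2 ≡ 9
13^20 = 13^16·13^4 ≡ 40
13^40 = 13^32·13^8 ≡ 1  ← first divisor giving 1
The order is 40.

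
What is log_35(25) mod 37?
10

Baby-step giant-step with step n = ⌈√37⌉ = 7.
Baby steps 35^j mod 37 (j:value) for j=0..6: 0:1, 1:35, 2:4, 3:29, 4:16, 5:5, 6:27.
Giant-step multiplier: 35^(-7) ≡ 35^(36-7) = 35^29 ≡ 13 (mod 37).
Giant steps γ_i = 25·13^i mod 37: γ_0=25, γ_1=29 (in table at j=3).
x = i·n + j = 1·7 + 3 = 10.
Check: 35^10 ≡ 25 (mod 37).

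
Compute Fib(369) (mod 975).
694

Matrix identity: Q^n = [[F_(n+1), F_n], [F_n, F_(n-1)]] with Q = [[1,1],[1,0]].
n = 369 = 101110001₂. Square-and-multiply, entries mod 975:
Q^1 = [[1,1],[1,0]]
Q^2 = (Q^1)² = [[2,1],[1,1]]
Q^5 = (Q^2)²·Q = [[8,5],[5,3]]
Q^11 = (Q^5)²·Q = [[144,89],[89,55]]
Q^23 = (Q^11)²·Q = [[543,382],[382,161]]
Q^46 = (Q^23)² = [[73,803],[803,245]]
Q^92 = (Q^46)² = [[788,879],[879,884]]
Q^184 = (Q^92)² = [[310,363],[363,922]]
Q^369 = (Q^184)²·Q = [[385,694],[694,666]]
F_369 mod 975 = Q^369[0][1] = 694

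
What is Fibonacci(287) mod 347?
202

Matrix identity: Q^n = [[F_(n+1), F_n], [F_n, F_(n-1)]] with Q = [[1,1],[1,0]].
n = 287 = 100011111₂. Square-and-multiply, entries mod 347:
Q^1 = [[1,1],[1,0]]
Q^2 = (Q^1)² = [[2,1],[1,1]]
Q^4 = (Q^2)² = [[5,3],[3,2]]
Q^8 = (Q^4)² = [[34,21],[21,13]]
Q^17 = (Q^8)²·Q = [[155,209],[209,293]]
Q^35 = (Q^17)²·Q = [[330,41],[41,289]]
Q^71 = (Q^35)²·Q = [[283,235],[235,48]]
Q^143 = (Q^71)²·Q = [[41,331],[331,57]]
Q^287 = (Q^143)²·Q = [[22,202],[202,167]]
F_287 mod 347 = Q^287[0][1] = 202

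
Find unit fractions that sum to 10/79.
1/8 + 1/632

Greedy algorithm:
10/79: ceiling(79/10) = 8, use 1/8
1/632: ceiling(632/1) = 632, use 1/632
Result: 10/79 = 1/8 + 1/632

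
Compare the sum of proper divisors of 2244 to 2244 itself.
abundant

Proper divisors of 2244: sum = 1 + 2 + 3 + 4 + 6 + 11 + 12 + 17 + ... + 374 + 561 + 748 + 1122 (23 divisors) = 3804
Since 3804 > 2244, 2244 is abundant.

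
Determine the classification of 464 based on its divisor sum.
abundant

Proper divisors of 464: sum = 1 + 2 + 4 + 8 + 16 + 29 + 58 + 116 + 232 = 466
Since 466 > 464, 464 is abundant.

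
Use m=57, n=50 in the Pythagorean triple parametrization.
(749, 5700, 5749)

Euclid's formula: a = m² - n², b = 2mn, c = m² + n²
m = 57, n = 50
a = 57² - 50² = 3249 - 2500 = 749
b = 2 × 57 × 50 = 5700
c = 57² + 50² = 3249 + 2500 = 5749
Verification: 749² + 5700² = 561001 + 32490000 = 33051001 = 5749² ✓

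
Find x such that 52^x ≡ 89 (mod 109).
64

Baby-step giant-step with step n = ⌈√109⌉ = 11.
Baby steps 52^j mod 109 (j:value) for j=0..10: 0:1, 1:52, 2:88, 3:107, 4:5, 5:42, 6:4, 7:99, 8:25, 9:101, 10:20.
Giant-step multiplier: 52^(-11) ≡ 52^(108-11) = 52^97 ≡ 85 (mod 109).
Giant steps γ_i = 89·85^i mod 109: γ_0=89, γ_1=44, γ_2=34, γ_3=56, γ_4=73, γ_5=101 (in table at j=9).
x = i·n + j = 5·11 + 9 = 64.
Check: 52^64 ≡ 89 (mod 109).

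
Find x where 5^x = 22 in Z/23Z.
11

Baby-step giant-step with step n = ⌈√23⌉ = 5.
Baby steps 5^j mod 23 (j:value) for j=0..4: 0:1, 1:5, 2:2, 3:10, 4:4.
Giant-step multiplier: 5^(-5) ≡ 5^(22-5) = 5^17 ≡ 15 (mod 23).
Giant steps γ_i = 22·15^i mod 23: γ_0=22, γ_1=8, γ_2=5 (in table at j=1).
x = i·n + j = 2·5 + 1 = 11.
Check: 5^11 ≡ 22 (mod 23).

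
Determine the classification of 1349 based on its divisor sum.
deficient

Proper divisors of 1349: sum = 1 + 19 + 71 = 91
Since 91 < 1349, 1349 is deficient.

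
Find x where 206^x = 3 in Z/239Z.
4

Baby-step giant-step with step n = ⌈√239⌉ = 16.
Baby steps 206^j mod 239 (j:value) for j=0..15: 0:1, 1:206, 2:133, 3:152, 4:3, 5:140, 6:160, 7:217, 8:9, 9:181, 10:2, 11:173, 12:27, 13:65, 14:6, 15:41.
h = 3 is already in the table at j=4, so x = 4.
Check: 206^4 ≡ 3 (mod 239).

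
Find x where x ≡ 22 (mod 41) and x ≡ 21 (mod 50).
1621

Using Chinese Remainder Theorem:
M = 41 × 50 = 2050
M1 = 50, M2 = 41
y1 = 50^(-1) mod 41 = 32
y2 = 41^(-1) mod 50 = 11
x = (22×50×32 + 21×41×11) mod 2050 = 1621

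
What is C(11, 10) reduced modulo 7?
4

Using Lucas' theorem:
Write n=11 and k=10 in base 7:
n in base 7: [1, 4]
k in base 7: [1, 3]
C(11,10) mod 7 = ∏ C(n_i, k_i) mod 7
Digit binomials (mod 7): C(1,1) = 1; C(4,3) = 4
Product: 1 × 4 = 4 ≡ 4 (mod 7)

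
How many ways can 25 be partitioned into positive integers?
1958

p(n) counts ways to write n as a sum of positive integers (order ignored).
Euler's pentagonal recurrence: p(k) = p(k-1) + p(k-2) - p(k-5) - p(k-7) + p(k-12) + p(k-15) - ... (offsets j(3j∓1)/2, signs ++--, p(0)=1, p(<0)=0).
DP table for k = 0..24: p(0)=1, p(1)=1, p(2)=2, p(3)=3, p(4)=5, p(5)=7, p(6)=11, p(7)=15, p(8)=22, p(9)=30, p(10)=42, p(11)=56, p(12)=77, p(13)=101, p(14)=135, p(15)=176, p(16)=231, p(17)=297, p(18)=385, p(19)=490, p(20)=627, p(21)=792, p(22)=1002, p(23)=1255, p(24)=1575.
Final step: p(25) = p(24) + p(23) - p(20) - p(18) + p(13) + p(10) - p(3)
= 1575 + 1255 - 627 - 385 + 101 + 42 - 3
= 1958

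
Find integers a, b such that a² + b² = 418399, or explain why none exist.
Not possible

Factorization: 418399 = 19^3 × 61
By Fermat: n is sum of two squares iff every prime p ≡ 3 (mod 4) appears to even power.
Prime(s) ≡ 3 (mod 4) with odd exponent: [(19, 3)]
Therefore 418399 cannot be expressed as a² + b².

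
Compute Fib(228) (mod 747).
54

Matrix identity: Q^n = [[F_(n+1), F_n], [F_n, F_(n-1)]] with Q = [[1,1],[1,0]].
n = 228 = 11100100₂. Square-and-multiply, entries mod 747:
Q^1 = [[1,1],[1,0]]
Q^3 = (Q^1)²·Q = [[3,2],[2,1]]
Q^7 = (Q^3)²·Q = [[21,13],[13,8]]
Q^14 = (Q^7)² = [[610,377],[377,233]]
Q^28 = (Q^14)² = [[293,336],[336,704]]
Q^57 = (Q^28)²·Q = [[379,43],[43,336]]
Q^114 = (Q^57)² = [[572,118],[118,454]]
Q^228 = (Q^114)² = [[476,54],[54,422]]
F_228 mod 747 = Q^228[0][1] = 54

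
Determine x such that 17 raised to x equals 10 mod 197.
130

Baby-step giant-step with step n = ⌈√197⌉ = 15.
Baby steps 17^j mod 197 (j:value) for j=0..14: 0:1, 1:17, 2:92, 3:185, 4:190, 5:78, 6:144, 7:84, 8:49, 9:45, 10:174, 11:3, 12:51, 13:79, 14:161.
Giant-step multiplier: 17^(-15) ≡ 17^(196-15) = 17^181 ≡ 75 (mod 197).
Giant steps γ_i = 10·75^i mod 197: γ_0=10, γ_1=159, γ_2=105, γ_3=192, γ_4=19, γ_5=46, γ_6=101, γ_7=89, γ_8=174 (in table at j=10).
x = i·n + j = 8·15 + 10 = 130.
Check: 17^130 ≡ 10 (mod 197).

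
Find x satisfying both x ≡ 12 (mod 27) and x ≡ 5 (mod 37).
930

Using Chinese Remainder Theorem:
M = 27 × 37 = 999
M1 = 37, M2 = 27
y1 = 37^(-1) mod 27 = 19
y2 = 27^(-1) mod 37 = 11
x = (12×37×19 + 5×27×11) mod 999 = 930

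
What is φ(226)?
112

226 = 2 × 113
φ(n) = n × ∏(1 - 1/p) for each prime p dividing n
φ(226) = 226 × (1 - 1/2) × (1 - 1/113) = 112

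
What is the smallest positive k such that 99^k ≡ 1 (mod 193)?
64

193 is prime, so ord(99) divides φ(193) = 192.
Divisors of 192: 1, 2, 3, 4, 6, 8, 12, 16, 24, 32, 48, 64, 96, 192.
Repeated squaring: 99^1 ≡ 99, 99^2 ≡ 151, 99^4 ≡ 27, 99^8 ≡ 150, 99^16 ≡ 112, 99^32 ≡ 192, 99^64 ≡ 1, 99^128 ≡ 1 (mod 193).
Test 99^d mod 193 for each divisor d in increasing order:
99^1 ≡ 99
99^2 ≡ 151
99^3 = 99^2·99^1 ≡ 88
99^4 ≡ 27
99^6 = 99^4·99^2 ≡ 24
99^8 ≡ 150
99^12 = 99^8·99^4 ≡ 190
99^16 ≡ 112
99^24 = 99^16·99^8 ≡ 9
99^32 ≡ 192
99^48 = 99^32·99^16 ≡ 81
99^64 ≡ 1  ← first divisor giving 1
The order is 64.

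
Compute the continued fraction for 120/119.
[1; 119]

Euclidean algorithm steps:
120 = 1 × 119 + 1
119 = 119 × 1 + 0
Continued fraction: [1; 119]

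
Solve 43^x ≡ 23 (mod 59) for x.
11

Baby-step giant-step with step n = ⌈√59⌉ = 8.
Baby steps 43^j mod 59 (j:value) for j=0..7: 0:1, 1:43, 2:20, 3:34, 4:46, 5:31, 6:35, 7:30.
Giant-step multiplier: 43^(-8) ≡ 43^(58-8) = 43^50 ≡ 22 (mod 59).
Giant steps γ_i = 23·22^i mod 59: γ_0=23, γ_1=34 (in table at j=3).
x = i·n + j = 1·8 + 3 = 11.
Check: 43^11 ≡ 23 (mod 59).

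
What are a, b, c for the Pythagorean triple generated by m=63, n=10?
(3869, 1260, 4069)

Euclid's formula: a = m² - n², b = 2mn, c = m² + n²
m = 63, n = 10
a = 63² - 10² = 3969 - 100 = 3869
b = 2 × 63 × 10 = 1260
c = 63² + 10² = 3969 + 100 = 4069
Verification: 3869² + 1260² = 14969161 + 1587600 = 16556761 = 4069² ✓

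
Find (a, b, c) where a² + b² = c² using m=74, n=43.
(3627, 6364, 7325)

Euclid's formula: a = m² - n², b = 2mn, c = m² + n²
m = 74, n = 43
a = 74² - 43² = 5476 - 1849 = 3627
b = 2 × 74 × 43 = 6364
c = 74² + 43² = 5476 + 1849 = 7325
Verification: 3627² + 6364² = 13155129 + 40500496 = 53655625 = 7325² ✓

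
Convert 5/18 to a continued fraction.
[0; 3, 1, 1, 2]

Euclidean algorithm steps:
5 = 0 × 18 + 5
18 = 3 × 5 + 3
5 = 1 × 3 + 2
3 = 1 × 2 + 1
2 = 2 × 1 + 0
Continued fraction: [0; 3, 1, 1, 2]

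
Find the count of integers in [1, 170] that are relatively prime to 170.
64

170 = 2 × 5 × 17
φ(n) = n × ∏(1 - 1/p) for each prime p dividing n
φ(170) = 170 × (1 - 1/2) × (1 - 1/5) × (1 - 1/17) = 64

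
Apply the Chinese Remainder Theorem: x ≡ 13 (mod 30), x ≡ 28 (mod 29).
463

Using Chinese Remainder Theorem:
M = 30 × 29 = 870
M1 = 29, M2 = 30
y1 = 29^(-1) mod 30 = 29
y2 = 30^(-1) mod 29 = 1
x = (13×29×29 + 28×30×1) mod 870 = 463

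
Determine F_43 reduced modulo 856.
629

Matrix identity: Q^n = [[F_(n+1), F_n], [F_n, F_(n-1)]] with Q = [[1,1],[1,0]].
n = 43 = 101011₂. Square-and-multiply, entries mod 856:
Q^1 = [[1,1],[1,0]]
Q^2 = (Q^1)² = [[2,1],[1,1]]
Q^5 = (Q^2)²·Q = [[8,5],[5,3]]
Q^10 = (Q^5)² = [[89,55],[55,34]]
Q^21 = (Q^10)²·Q = [[591,674],[674,773]]
Q^43 = (Q^21)²·Q = [[621,629],[629,848]]
F_43 mod 856 = Q^43[0][1] = 629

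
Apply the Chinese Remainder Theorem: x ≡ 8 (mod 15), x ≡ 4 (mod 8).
68

Using Chinese Remainder Theorem:
M = 15 × 8 = 120
M1 = 8, M2 = 15
y1 = 8^(-1) mod 15 = 2
y2 = 15^(-1) mod 8 = 7
x = (8×8×2 + 4×15×7) mod 120 = 68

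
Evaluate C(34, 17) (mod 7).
1

Using Lucas' theorem:
Write n=34 and k=17 in base 7:
n in base 7: [4, 6]
k in base 7: [2, 3]
C(34,17) mod 7 = ∏ C(n_i, k_i) mod 7
Digit binomials (mod 7): C(4,2) = 6; C(6,3) = 20 ≡ 6
Product: 6 × 6 = 36 ≡ 1 (mod 7)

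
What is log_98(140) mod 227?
179

Baby-step giant-step with step n = ⌈√227⌉ = 16.
Baby steps 98^j mod 227 (j:value) for j=0..15: 0:1, 1:98, 2:70, 3:50, 4:133, 5:95, 6:3, 7:67, 8:210, 9:150, 10:172, 11:58, 12:9, 13:201, 14:176, 15:223.
Giant-step multiplier: 98^(-16) ≡ 98^(226-16) = 98^210 ≡ 11 (mod 227).
Giant steps γ_i = 140·11^i mod 227: γ_0=140, γ_1=178, γ_2=142, γ_3=200, γ_4=157, γ_5=138, γ_6=156, γ_7=127, γ_8=35, γ_9=158, γ_10=149, γ_11=50 (in table at j=3).
x = i·n + j = 11·16 + 3 = 179.
Check: 98^179 ≡ 140 (mod 227).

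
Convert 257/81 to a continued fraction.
[3; 5, 1, 3, 1, 2]

Euclidean algorithm steps:
257 = 3 × 81 + 14
81 = 5 × 14 + 11
14 = 1 × 11 + 3
11 = 3 × 3 + 2
3 = 1 × 2 + 1
2 = 2 × 1 + 0
Continued fraction: [3; 5, 1, 3, 1, 2]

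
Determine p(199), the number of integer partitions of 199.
3646072432125

p(n) counts ways to write n as a sum of positive integers (order ignored).
Euler's pentagonal recurrence: p(k) = p(k-1) + p(k-2) - p(k-5) - p(k-7) + p(k-12) + p(k-15) - ... (offsets j(3j∓1)/2, signs ++--, p(0)=1, p(<0)=0).
DP table for k = 0..198: p(0)=1, p(1)=1, p(2)=2, p(3)=3, p(4)=5, p(5)=7, p(6)=11, p(7)=15, p(8)=22, p(9)=30, p(10)=42, p(11)=56, p(12)=77, p(13)=101, p(14)=135, p(15)=176, p(16)=231, p(17)=297, p(18)=385, p(19)=490, p(20)=627, p(21)=792, p(22)=1002, p(23)=1255, p(24)=1575, p(25)=1958, p(26)=2436, p(27)=3010, p(28)=3718, p(29)=4565, p(30)=5604, p(31)=6842, p(32)=8349, p(33)=10143, p(34)=12310, p(35)=14883, p(36)=17977, p(37)=21637, p(38)=26015, p(39)=31185, p(40)=37338, p(41)=44583, p(42)=53174, p(43)=63261, p(44)=75175, p(45)=89134, p(46)=105558, p(47)=124754, p(48)=147273, p(49)=173525, p(50)=204226, p(51)=239943, p(52)=281589, p(53)=329931, p(54)=386155, p(55)=451276, p(56)=526823, p(57)=614154, p(58)=715220, p(59)=831820, p(60)=966467, p(61)=1121505, p(62)=1300156, p(63)=1505499, p(64)=1741630, p(65)=2012558, p(66)=2323520, p(67)=2679689, p(68)=3087735, p(69)=3554345, p(70)=4087968, p(71)=4697205, p(72)=5392783, p(73)=6185689, p(74)=7089500, p(75)=8118264, p(76)=9289091, p(77)=10619863, p(78)=12132164, p(79)=13848650, p(80)=15796476, p(81)=18004327, p(82)=20506255, p(83)=23338469, p(84)=26543660, p(85)=30167357, p(86)=34262962, p(87)=38887673, p(88)=44108109, p(89)=49995925, p(90)=56634173, p(91)=64112359, p(92)=72533807, p(93)=82010177, p(94)=92669720, p(95)=104651419, p(96)=118114304, p(97)=133230930, p(98)=150198136, p(99)=169229875, p(100)=190569292, p(101)=214481126, p(102)=241265379, p(103)=271248950, p(104)=304801365, p(105)=342325709, p(106)=384276336, p(107)=431149389, p(108)=483502844, p(109)=541946240, p(110)=607163746, p(111)=679903203, p(112)=761002156, p(113)=851376628, p(114)=952050665, p(115)=1064144451, p(116)=1188908248, p(117)=1327710076, p(118)=1482074143, p(119)=1653668665, p(120)=1844349560, p(121)=2056148051, p(122)=2291320912, p(123)=2552338241, p(124)=2841940500, p(125)=3163127352, p(126)=3519222692, p(127)=3913864295, p(128)=4351078600, p(129)=4835271870, p(130)=5371315400, p(131)=5964539504, p(132)=6620830889, p(133)=7346629512, p(134)=8149040695, p(135)=9035836076, p(136)=10015581680, p(137)=11097645016, p(138)=12292341831, p(139)=13610949895, p(140)=15065878135, p(141)=16670689208, p(142)=18440293320, p(143)=20390982757, p(144)=22540654445, p(145)=24908858009, p(146)=27517052599, p(147)=30388671978, p(148)=33549419497, p(149)=37027355200, p(150)=40853235313, p(151)=45060624582, p(152)=49686288421, p(153)=54770336324, p(154)=60356673280, p(155)=66493182097, p(156)=73232243759, p(157)=80630964769, p(158)=88751778802, p(159)=97662728555, p(160)=107438159466, p(161)=118159068427, p(162)=129913904637, p(163)=142798995930, p(164)=156919475295, p(165)=172389800255, p(166)=189334822579, p(167)=207890420102, p(168)=228204732751, p(169)=250438925115, p(170)=274768617130, p(171)=301384802048, p(172)=330495499613, p(173)=362326859895, p(174)=397125074750, p(175)=435157697830, p(176)=476715857290, p(177)=522115831195, p(178)=571701605655, p(179)=625846753120, p(180)=684957390936, p(181)=749474411781, p(182)=819876908323, p(183)=896684817527, p(184)=980462880430, p(185)=1071823774337, p(186)=1171432692373, p(187)=1280011042268, p(188)=1398341745571, p(189)=1527273599625, p(190)=1667727404093, p(191)=1820701100652, p(192)=1987276856363, p(193)=2168627105469, p(194)=2366022741845, p(195)=2580840212973, p(196)=2814570987591, p(197)=3068829878530, p(198)=3345365983698.
Final step: p(199) = p(198) + p(197) - p(194) - p(192) + p(187) + p(184) - p(177) - p(173) + p(164) + p(159) - p(148) - p(142) + p(129) + p(122) - p(107) - p(99) + p(82) + p(73) - p(54) - p(44) + p(23) + p(12)
= 3345365983698 + 3068829878530 - 2366022741845 - 1987276856363 + 1280011042268 + 980462880430 - 522115831195 - 362326859895 + 156919475295 + 97662728555 - 33549419497 - 18440293320 + 4835271870 + 2291320912 - 431149389 - 169229875 + 20506255 + 6185689 - 386155 - 75175 + 1255 + 77
= 3646072432125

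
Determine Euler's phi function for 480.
128

480 = 2^5 × 3 × 5
φ(n) = n × ∏(1 - 1/p) for each prime p dividing n
φ(480) = 480 × (1 - 1/2) × (1 - 1/3) × (1 - 1/5) = 128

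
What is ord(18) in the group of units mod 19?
2

19 is prime, so ord(18) divides φ(19) = 18.
Divisors of 18: 1, 2, 3, 6, 9, 18.
Repeated squaring: 18^1 ≡ 18, 18^2 ≡ 1, 18^4 ≡ 1, 18^8 ≡ 1, 18^16 ≡ 1 (mod 19).
Test 18^d mod 19 for each divisor d in increasing order:
18^1 ≡ 18
18^2 ≡ 1  ← first divisor giving 1
The order is 2.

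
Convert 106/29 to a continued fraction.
[3; 1, 1, 1, 9]

Euclidean algorithm steps:
106 = 3 × 29 + 19
29 = 1 × 19 + 10
19 = 1 × 10 + 9
10 = 1 × 9 + 1
9 = 9 × 1 + 0
Continued fraction: [3; 1, 1, 1, 9]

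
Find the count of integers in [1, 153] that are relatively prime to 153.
96

153 = 3^2 × 17
φ(n) = n × ∏(1 - 1/p) for each prime p dividing n
φ(153) = 153 × (1 - 1/3) × (1 - 1/17) = 96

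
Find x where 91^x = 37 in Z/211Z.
16

Baby-step giant-step with step n = ⌈√211⌉ = 15.
Baby steps 91^j mod 211 (j:value) for j=0..14: 0:1, 1:91, 2:52, 3:90, 4:172, 5:38, 6:82, 7:77, 8:44, 9:206, 10:178, 11:162, 12:183, 13:195, 14:21.
Giant-step multiplier: 91^(-15) ≡ 91^(210-15) = 91^195 ≡ 88 (mod 211).
Giant steps γ_i = 37·88^i mod 211: γ_0=37, γ_1=91 (in table at j=1).
x = i·n + j = 1·15 + 1 = 16.
Check: 91^16 ≡ 37 (mod 211).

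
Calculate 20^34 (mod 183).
58

Repeated squaring. Binary of 34 = 100010.
20^1 ≡ 20 (mod 183); 20^2 ≡ 34 (mod 183); 20^4 ≡ 58 (mod 183); 20^8 ≡ 70 (mod 183); 20^16 ≡ 142 (mod 183); 20^32 ≡ 34 (mod 183)
20^34 = 20^2 × 20^32 ≡ 58 (mod 183)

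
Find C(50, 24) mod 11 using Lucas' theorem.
2

Using Lucas' theorem:
Write n=50 and k=24 in base 11:
n in base 11: [4, 6]
k in base 11: [2, 2]
C(50,24) mod 11 = ∏ C(n_i, k_i) mod 11
Digit binomials (mod 11): C(4,2) = 6; C(6,2) = 15 ≡ 4
Product: 6 × 4 = 24 ≡ 2 (mod 11)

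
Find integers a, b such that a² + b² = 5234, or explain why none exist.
47² + 55² (a=47, b=55)

Factorization: 5234 = 2 × 2617
By Fermat: n is sum of two squares iff every prime p ≡ 3 (mod 4) appears to even power.
All primes ≡ 3 (mod 4) appear to even power.
Search a = 0, 1, 2, … for 5234 - a² a perfect square: first hit at a = 47: 5234 - 2209 = 3025 = 55².
5234 = 47² + 55² = 2209 + 3025 ✓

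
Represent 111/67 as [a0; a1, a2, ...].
[1; 1, 1, 1, 10, 2]

Euclidean algorithm steps:
111 = 1 × 67 + 44
67 = 1 × 44 + 23
44 = 1 × 23 + 21
23 = 1 × 21 + 2
21 = 10 × 2 + 1
2 = 2 × 1 + 0
Continued fraction: [1; 1, 1, 1, 10, 2]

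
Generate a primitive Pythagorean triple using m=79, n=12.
(6097, 1896, 6385)

Euclid's formula: a = m² - n², b = 2mn, c = m² + n²
m = 79, n = 12
a = 79² - 12² = 6241 - 144 = 6097
b = 2 × 79 × 12 = 1896
c = 79² + 12² = 6241 + 144 = 6385
Verification: 6097² + 1896² = 37173409 + 3594816 = 40768225 = 6385² ✓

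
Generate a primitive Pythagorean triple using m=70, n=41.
(3219, 5740, 6581)

Euclid's formula: a = m² - n², b = 2mn, c = m² + n²
m = 70, n = 41
a = 70² - 41² = 4900 - 1681 = 3219
b = 2 × 70 × 41 = 5740
c = 70² + 41² = 4900 + 1681 = 6581
Verification: 3219² + 5740² = 10361961 + 32947600 = 43309561 = 6581² ✓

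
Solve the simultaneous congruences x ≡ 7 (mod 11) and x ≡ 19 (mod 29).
106

Using Chinese Remainder Theorem:
M = 11 × 29 = 319
M1 = 29, M2 = 11
y1 = 29^(-1) mod 11 = 8
y2 = 11^(-1) mod 29 = 8
x = (7×29×8 + 19×11×8) mod 319 = 106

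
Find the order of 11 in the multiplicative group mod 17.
16

17 is prime, so ord(11) divides φ(17) = 16.
Divisors of 16: 1, 2, 4, 8, 16.
Repeated squaring: 11^1 ≡ 11, 11^2 ≡ 2, 11^4 ≡ 4, 11^8 ≡ 16, 11^16 ≡ 1 (mod 17).
Test 11^d mod 17 for each divisor d in increasing order:
11^1 ≡ 11
11^2 ≡ 2
11^4 ≡ 4
11^8 ≡ 16
11^16 ≡ 1  ← first divisor giving 1
The order is 16.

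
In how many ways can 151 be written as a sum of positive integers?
45060624582

p(n) counts ways to write n as a sum of positive integers (order ignored).
Euler's pentagonal recurrence: p(k) = p(k-1) + p(k-2) - p(k-5) - p(k-7) + p(k-12) + p(k-15) - ... (offsets j(3j∓1)/2, signs ++--, p(0)=1, p(<0)=0).
DP table for k = 0..150: p(0)=1, p(1)=1, p(2)=2, p(3)=3, p(4)=5, p(5)=7, p(6)=11, p(7)=15, p(8)=22, p(9)=30, p(10)=42, p(11)=56, p(12)=77, p(13)=101, p(14)=135, p(15)=176, p(16)=231, p(17)=297, p(18)=385, p(19)=490, p(20)=627, p(21)=792, p(22)=1002, p(23)=1255, p(24)=1575, p(25)=1958, p(26)=2436, p(27)=3010, p(28)=3718, p(29)=4565, p(30)=5604, p(31)=6842, p(32)=8349, p(33)=10143, p(34)=12310, p(35)=14883, p(36)=17977, p(37)=21637, p(38)=26015, p(39)=31185, p(40)=37338, p(41)=44583, p(42)=53174, p(43)=63261, p(44)=75175, p(45)=89134, p(46)=105558, p(47)=124754, p(48)=147273, p(49)=173525, p(50)=204226, p(51)=239943, p(52)=281589, p(53)=329931, p(54)=386155, p(55)=451276, p(56)=526823, p(57)=614154, p(58)=715220, p(59)=831820, p(60)=966467, p(61)=1121505, p(62)=1300156, p(63)=1505499, p(64)=1741630, p(65)=2012558, p(66)=2323520, p(67)=2679689, p(68)=3087735, p(69)=3554345, p(70)=4087968, p(71)=4697205, p(72)=5392783, p(73)=6185689, p(74)=7089500, p(75)=8118264, p(76)=9289091, p(77)=10619863, p(78)=12132164, p(79)=13848650, p(80)=15796476, p(81)=18004327, p(82)=20506255, p(83)=23338469, p(84)=26543660, p(85)=30167357, p(86)=34262962, p(87)=38887673, p(88)=44108109, p(89)=49995925, p(90)=56634173, p(91)=64112359, p(92)=72533807, p(93)=82010177, p(94)=92669720, p(95)=104651419, p(96)=118114304, p(97)=133230930, p(98)=150198136, p(99)=169229875, p(100)=190569292, p(101)=214481126, p(102)=241265379, p(103)=271248950, p(104)=304801365, p(105)=342325709, p(106)=384276336, p(107)=431149389, p(108)=483502844, p(109)=541946240, p(110)=607163746, p(111)=679903203, p(112)=761002156, p(113)=851376628, p(114)=952050665, p(115)=1064144451, p(116)=1188908248, p(117)=1327710076, p(118)=1482074143, p(119)=1653668665, p(120)=1844349560, p(121)=2056148051, p(122)=2291320912, p(123)=2552338241, p(124)=2841940500, p(125)=3163127352, p(126)=3519222692, p(127)=3913864295, p(128)=4351078600, p(129)=4835271870, p(130)=5371315400, p(131)=5964539504, p(132)=6620830889, p(133)=7346629512, p(134)=8149040695, p(135)=9035836076, p(136)=10015581680, p(137)=11097645016, p(138)=12292341831, p(139)=13610949895, p(140)=15065878135, p(141)=16670689208, p(142)=18440293320, p(143)=20390982757, p(144)=22540654445, p(145)=24908858009, p(146)=27517052599, p(147)=30388671978, p(148)=33549419497, p(149)=37027355200, p(150)=40853235313.
Final step: p(151) = p(150) + p(149) - p(146) - p(144) + p(139) + p(136) - p(129) - p(125) + p(116) + p(111) - p(100) - p(94) + p(81) + p(74) - p(59) - p(51) + p(34) + p(25) - p(6)
= 40853235313 + 37027355200 - 27517052599 - 22540654445 + 13610949895 + 10015581680 - 4835271870 - 3163127352 + 1188908248 + 679903203 - 190569292 - 92669720 + 18004327 + 7089500 - 831820 - 239943 + 12310 + 1958 - 11
= 45060624582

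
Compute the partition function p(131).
5964539504

p(n) counts ways to write n as a sum of positive integers (order ignored).
Euler's pentagonal recurrence: p(k) = p(k-1) + p(k-2) - p(k-5) - p(k-7) + p(k-12) + p(k-15) - ... (offsets j(3j∓1)/2, signs ++--, p(0)=1, p(<0)=0).
DP table for k = 0..130: p(0)=1, p(1)=1, p(2)=2, p(3)=3, p(4)=5, p(5)=7, p(6)=11, p(7)=15, p(8)=22, p(9)=30, p(10)=42, p(11)=56, p(12)=77, p(13)=101, p(14)=135, p(15)=176, p(16)=231, p(17)=297, p(18)=385, p(19)=490, p(20)=627, p(21)=792, p(22)=1002, p(23)=1255, p(24)=1575, p(25)=1958, p(26)=2436, p(27)=3010, p(28)=3718, p(29)=4565, p(30)=5604, p(31)=6842, p(32)=8349, p(33)=10143, p(34)=12310, p(35)=14883, p(36)=17977, p(37)=21637, p(38)=26015, p(39)=31185, p(40)=37338, p(41)=44583, p(42)=53174, p(43)=63261, p(44)=75175, p(45)=89134, p(46)=105558, p(47)=124754, p(48)=147273, p(49)=173525, p(50)=204226, p(51)=239943, p(52)=281589, p(53)=329931, p(54)=386155, p(55)=451276, p(56)=526823, p(57)=614154, p(58)=715220, p(59)=831820, p(60)=966467, p(61)=1121505, p(62)=1300156, p(63)=1505499, p(64)=1741630, p(65)=2012558, p(66)=2323520, p(67)=2679689, p(68)=3087735, p(69)=3554345, p(70)=4087968, p(71)=4697205, p(72)=5392783, p(73)=6185689, p(74)=7089500, p(75)=8118264, p(76)=9289091, p(77)=10619863, p(78)=12132164, p(79)=13848650, p(80)=15796476, p(81)=18004327, p(82)=20506255, p(83)=23338469, p(84)=26543660, p(85)=30167357, p(86)=34262962, p(87)=38887673, p(88)=44108109, p(89)=49995925, p(90)=56634173, p(91)=64112359, p(92)=72533807, p(93)=82010177, p(94)=92669720, p(95)=104651419, p(96)=118114304, p(97)=133230930, p(98)=150198136, p(99)=169229875, p(100)=190569292, p(101)=214481126, p(102)=241265379, p(103)=271248950, p(104)=304801365, p(105)=342325709, p(106)=384276336, p(107)=431149389, p(108)=483502844, p(109)=541946240, p(110)=607163746, p(111)=679903203, p(112)=761002156, p(113)=851376628, p(114)=952050665, p(115)=1064144451, p(116)=1188908248, p(117)=1327710076, p(118)=1482074143, p(119)=1653668665, p(120)=1844349560, p(121)=2056148051, p(122)=2291320912, p(123)=2552338241, p(124)=2841940500, p(125)=3163127352, p(126)=3519222692, p(127)=3913864295, p(128)=4351078600, p(129)=4835271870, p(130)=5371315400.
Final step: p(131) = p(130) + p(129) - p(126) - p(124) + p(119) + p(116) - p(109) - p(105) + p(96) + p(91) - p(80) - p(74) + p(61) + p(54) - p(39) - p(31) + p(14) + p(5)
= 5371315400 + 4835271870 - 3519222692 - 2841940500 + 1653668665 + 1188908248 - 541946240 - 342325709 + 118114304 + 64112359 - 15796476 - 7089500 + 1121505 + 386155 - 31185 - 6842 + 135 + 7
= 5964539504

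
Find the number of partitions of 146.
27517052599

p(n) counts ways to write n as a sum of positive integers (order ignored).
Euler's pentagonal recurrence: p(k) = p(k-1) + p(k-2) - p(k-5) - p(k-7) + p(k-12) + p(k-15) - ... (offsets j(3j∓1)/2, signs ++--, p(0)=1, p(<0)=0).
DP table for k = 0..145: p(0)=1, p(1)=1, p(2)=2, p(3)=3, p(4)=5, p(5)=7, p(6)=11, p(7)=15, p(8)=22, p(9)=30, p(10)=42, p(11)=56, p(12)=77, p(13)=101, p(14)=135, p(15)=176, p(16)=231, p(17)=297, p(18)=385, p(19)=490, p(20)=627, p(21)=792, p(22)=1002, p(23)=1255, p(24)=1575, p(25)=1958, p(26)=2436, p(27)=3010, p(28)=3718, p(29)=4565, p(30)=5604, p(31)=6842, p(32)=8349, p(33)=10143, p(34)=12310, p(35)=14883, p(36)=17977, p(37)=21637, p(38)=26015, p(39)=31185, p(40)=37338, p(41)=44583, p(42)=53174, p(43)=63261, p(44)=75175, p(45)=89134, p(46)=105558, p(47)=124754, p(48)=147273, p(49)=173525, p(50)=204226, p(51)=239943, p(52)=281589, p(53)=329931, p(54)=386155, p(55)=451276, p(56)=526823, p(57)=614154, p(58)=715220, p(59)=831820, p(60)=966467, p(61)=1121505, p(62)=1300156, p(63)=1505499, p(64)=1741630, p(65)=2012558, p(66)=2323520, p(67)=2679689, p(68)=3087735, p(69)=3554345, p(70)=4087968, p(71)=4697205, p(72)=5392783, p(73)=6185689, p(74)=7089500, p(75)=8118264, p(76)=9289091, p(77)=10619863, p(78)=12132164, p(79)=13848650, p(80)=15796476, p(81)=18004327, p(82)=20506255, p(83)=23338469, p(84)=26543660, p(85)=30167357, p(86)=34262962, p(87)=38887673, p(88)=44108109, p(89)=49995925, p(90)=56634173, p(91)=64112359, p(92)=72533807, p(93)=82010177, p(94)=92669720, p(95)=104651419, p(96)=118114304, p(97)=133230930, p(98)=150198136, p(99)=169229875, p(100)=190569292, p(101)=214481126, p(102)=241265379, p(103)=271248950, p(104)=304801365, p(105)=342325709, p(106)=384276336, p(107)=431149389, p(108)=483502844, p(109)=541946240, p(110)=607163746, p(111)=679903203, p(112)=761002156, p(113)=851376628, p(114)=952050665, p(115)=1064144451, p(116)=1188908248, p(117)=1327710076, p(118)=1482074143, p(119)=1653668665, p(120)=1844349560, p(121)=2056148051, p(122)=2291320912, p(123)=2552338241, p(124)=2841940500, p(125)=3163127352, p(126)=3519222692, p(127)=3913864295, p(128)=4351078600, p(129)=4835271870, p(130)=5371315400, p(131)=5964539504, p(132)=6620830889, p(133)=7346629512, p(134)=8149040695, p(135)=9035836076, p(136)=10015581680, p(137)=11097645016, p(138)=12292341831, p(139)=13610949895, p(140)=15065878135, p(141)=16670689208, p(142)=18440293320, p(143)=20390982757, p(144)=22540654445, p(145)=24908858009.
Final step: p(146) = p(145) + p(144) - p(141) - p(139) + p(134) + p(131) - p(124) - p(120) + p(111) + p(106) - p(95) - p(89) + p(76) + p(69) - p(54) - p(46) + p(29) + p(20) - p(1)
= 24908858009 + 22540654445 - 16670689208 - 13610949895 + 8149040695 + 5964539504 - 2841940500 - 1844349560 + 679903203 + 384276336 - 104651419 - 49995925 + 9289091 + 3554345 - 386155 - 105558 + 4565 + 627 - 1
= 27517052599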